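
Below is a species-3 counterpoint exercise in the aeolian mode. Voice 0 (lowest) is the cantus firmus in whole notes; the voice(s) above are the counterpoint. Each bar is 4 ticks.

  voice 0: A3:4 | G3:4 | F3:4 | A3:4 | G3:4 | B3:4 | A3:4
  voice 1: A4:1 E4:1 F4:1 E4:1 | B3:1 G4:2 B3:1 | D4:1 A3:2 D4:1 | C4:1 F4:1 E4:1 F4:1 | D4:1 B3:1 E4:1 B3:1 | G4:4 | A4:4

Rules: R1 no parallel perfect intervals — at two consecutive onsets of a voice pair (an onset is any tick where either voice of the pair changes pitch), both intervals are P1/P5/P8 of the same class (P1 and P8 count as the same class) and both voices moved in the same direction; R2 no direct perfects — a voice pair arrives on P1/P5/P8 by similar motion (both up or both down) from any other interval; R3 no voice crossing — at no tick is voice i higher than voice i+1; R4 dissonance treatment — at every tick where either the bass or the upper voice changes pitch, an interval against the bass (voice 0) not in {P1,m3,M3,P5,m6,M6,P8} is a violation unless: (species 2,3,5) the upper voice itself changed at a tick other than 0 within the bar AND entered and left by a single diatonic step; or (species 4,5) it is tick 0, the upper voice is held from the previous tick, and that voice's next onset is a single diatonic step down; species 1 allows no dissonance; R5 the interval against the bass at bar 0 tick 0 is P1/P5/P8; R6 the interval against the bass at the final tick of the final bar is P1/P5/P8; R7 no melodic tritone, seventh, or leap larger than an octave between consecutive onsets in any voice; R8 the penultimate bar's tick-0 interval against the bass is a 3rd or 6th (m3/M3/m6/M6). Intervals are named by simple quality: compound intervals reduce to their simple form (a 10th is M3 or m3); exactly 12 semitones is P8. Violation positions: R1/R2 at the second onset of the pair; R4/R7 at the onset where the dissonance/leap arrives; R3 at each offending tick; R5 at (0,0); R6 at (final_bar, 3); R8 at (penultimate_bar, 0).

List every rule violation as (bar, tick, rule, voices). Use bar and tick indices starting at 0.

(4, 0, R2, (0, 1))

bar 0: v0=A3 v1=A4 downbeat P8
bar 1: v0=G3 v1=B3 downbeat M3
bar 2: v0=F3 v1=D4 downbeat M6
bar 3: v0=A3 v1=C4 downbeat m3
bar 4: v0=G3 v1=D4 downbeat P5
bar 5: v0=B3 v1=G4 downbeat m6
bar 6: v0=A3 v1=A4 downbeat P8
  -> R2 @ bar 4 tick 0 v(0, 1): A3/F4 m6 -> G3/D4 P5 similar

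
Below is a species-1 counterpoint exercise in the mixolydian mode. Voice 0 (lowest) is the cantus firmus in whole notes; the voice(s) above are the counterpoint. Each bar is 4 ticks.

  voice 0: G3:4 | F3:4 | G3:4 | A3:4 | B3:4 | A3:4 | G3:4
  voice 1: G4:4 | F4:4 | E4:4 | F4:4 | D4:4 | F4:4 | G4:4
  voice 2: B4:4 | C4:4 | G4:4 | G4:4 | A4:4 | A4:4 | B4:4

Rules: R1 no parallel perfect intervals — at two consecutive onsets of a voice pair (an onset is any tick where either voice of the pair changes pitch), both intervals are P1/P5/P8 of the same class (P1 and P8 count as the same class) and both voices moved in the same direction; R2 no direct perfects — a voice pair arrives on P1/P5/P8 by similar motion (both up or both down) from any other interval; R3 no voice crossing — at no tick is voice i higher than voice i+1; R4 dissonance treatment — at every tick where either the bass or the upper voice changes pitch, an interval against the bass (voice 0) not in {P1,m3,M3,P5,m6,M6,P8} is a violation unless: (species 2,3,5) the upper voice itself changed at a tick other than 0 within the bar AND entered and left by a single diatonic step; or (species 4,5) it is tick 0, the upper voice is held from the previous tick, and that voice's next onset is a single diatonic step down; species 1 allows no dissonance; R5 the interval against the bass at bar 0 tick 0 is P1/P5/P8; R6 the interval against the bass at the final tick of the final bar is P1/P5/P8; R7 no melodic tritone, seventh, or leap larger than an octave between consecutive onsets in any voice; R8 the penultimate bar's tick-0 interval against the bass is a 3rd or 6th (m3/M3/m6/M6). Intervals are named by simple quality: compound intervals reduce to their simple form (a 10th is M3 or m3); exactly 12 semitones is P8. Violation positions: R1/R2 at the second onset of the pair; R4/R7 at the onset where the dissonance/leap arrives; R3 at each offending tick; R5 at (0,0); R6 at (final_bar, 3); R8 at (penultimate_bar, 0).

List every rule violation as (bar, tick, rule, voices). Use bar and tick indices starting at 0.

(0, 0, R5, (0, 2))
(1, 0, R1, (0, 1))
(1, 0, R2, (0, 2))
(1, 0, R3, (1, 2))
(1, 0, R7, (2,))
(1, 1, R3, (1, 2))
(1, 2, R3, (1, 2))
(1, 3, R3, (1, 2))
(2, 0, R2, (0, 2))
(3, 0, R4, (0, 2))
(4, 0, R4, (0, 2))
(5, 0, R8, (0, 2))
(6, 3, R6, (0, 2))

bar 0: v0=G3 v1=G4 v2=B4 downbeat M3
bar 1: v0=F3 v1=F4 v2=C4 downbeat P5
bar 2: v0=G3 v1=E4 v2=G4 downbeat P8
bar 3: v0=A3 v1=F4 v2=G4 downbeat m7
bar 4: v0=B3 v1=D4 v2=A4 downbeat m7
bar 5: v0=A3 v1=F4 v2=A4 downbeat P8
bar 6: v0=G3 v1=G4 v2=B4 downbeat M3
  -> R5 @ bar 0 tick 0 v(0, 2): opens on M3
  -> R1 @ bar 1 tick 0 v(0, 1): G3/G4 P8 -> F3/F4 P8 similar
  -> R2 @ bar 1 tick 0 v(0, 2): G3/B4 M3 -> F3/C4 P5 similar
  -> R3 @ bar 1 tick 0 v(1, 2): F4 above C4
  -> R7 @ bar 1 tick 0 v(2,): B4->C4 leap 11st
  -> R3 @ bar 1 tick 1 v(1, 2): F4 above C4
  -> R3 @ bar 1 tick 2 v(1, 2): F4 above C4
  -> R3 @ bar 1 tick 3 v(1, 2): F4 above C4
  -> R2 @ bar 2 tick 0 v(0, 2): F3/C4 P5 -> G3/G4 P8 similar
  -> R4 @ bar 3 tick 0 v(0, 2): A3/G4 m7 untreated
  -> R4 @ bar 4 tick 0 v(0, 2): B3/A4 m7 untreated
  -> R8 @ bar 5 tick 0 v(0, 2): penult P8 not 3rd/6th
  -> R6 @ bar 6 tick 3 v(0, 2): closes on M3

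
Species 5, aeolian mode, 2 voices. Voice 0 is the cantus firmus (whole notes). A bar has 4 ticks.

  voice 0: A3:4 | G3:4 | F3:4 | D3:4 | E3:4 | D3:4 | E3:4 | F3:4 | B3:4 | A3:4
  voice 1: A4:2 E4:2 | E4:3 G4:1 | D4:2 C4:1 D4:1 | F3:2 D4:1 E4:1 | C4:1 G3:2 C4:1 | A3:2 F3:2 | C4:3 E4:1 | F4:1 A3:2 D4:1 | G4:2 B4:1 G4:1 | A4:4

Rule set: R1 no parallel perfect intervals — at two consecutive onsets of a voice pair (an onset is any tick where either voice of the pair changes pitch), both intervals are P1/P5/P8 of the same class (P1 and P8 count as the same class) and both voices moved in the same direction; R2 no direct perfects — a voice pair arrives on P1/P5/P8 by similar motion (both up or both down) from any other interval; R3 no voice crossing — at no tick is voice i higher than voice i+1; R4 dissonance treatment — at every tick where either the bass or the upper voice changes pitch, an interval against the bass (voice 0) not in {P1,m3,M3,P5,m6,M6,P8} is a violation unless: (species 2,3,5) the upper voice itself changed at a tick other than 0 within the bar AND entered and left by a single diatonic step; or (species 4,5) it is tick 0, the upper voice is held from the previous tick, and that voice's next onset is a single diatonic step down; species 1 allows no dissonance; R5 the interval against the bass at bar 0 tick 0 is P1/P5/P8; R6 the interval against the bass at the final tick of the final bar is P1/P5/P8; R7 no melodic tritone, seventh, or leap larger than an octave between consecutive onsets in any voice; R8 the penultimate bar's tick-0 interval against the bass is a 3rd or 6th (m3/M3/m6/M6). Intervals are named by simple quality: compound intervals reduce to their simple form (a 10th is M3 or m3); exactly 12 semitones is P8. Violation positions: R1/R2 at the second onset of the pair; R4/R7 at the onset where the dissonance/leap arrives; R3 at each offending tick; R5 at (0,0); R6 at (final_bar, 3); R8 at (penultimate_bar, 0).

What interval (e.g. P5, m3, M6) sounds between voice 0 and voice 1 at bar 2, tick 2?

P5

voice 0=F3 voice 1=C4 -> P5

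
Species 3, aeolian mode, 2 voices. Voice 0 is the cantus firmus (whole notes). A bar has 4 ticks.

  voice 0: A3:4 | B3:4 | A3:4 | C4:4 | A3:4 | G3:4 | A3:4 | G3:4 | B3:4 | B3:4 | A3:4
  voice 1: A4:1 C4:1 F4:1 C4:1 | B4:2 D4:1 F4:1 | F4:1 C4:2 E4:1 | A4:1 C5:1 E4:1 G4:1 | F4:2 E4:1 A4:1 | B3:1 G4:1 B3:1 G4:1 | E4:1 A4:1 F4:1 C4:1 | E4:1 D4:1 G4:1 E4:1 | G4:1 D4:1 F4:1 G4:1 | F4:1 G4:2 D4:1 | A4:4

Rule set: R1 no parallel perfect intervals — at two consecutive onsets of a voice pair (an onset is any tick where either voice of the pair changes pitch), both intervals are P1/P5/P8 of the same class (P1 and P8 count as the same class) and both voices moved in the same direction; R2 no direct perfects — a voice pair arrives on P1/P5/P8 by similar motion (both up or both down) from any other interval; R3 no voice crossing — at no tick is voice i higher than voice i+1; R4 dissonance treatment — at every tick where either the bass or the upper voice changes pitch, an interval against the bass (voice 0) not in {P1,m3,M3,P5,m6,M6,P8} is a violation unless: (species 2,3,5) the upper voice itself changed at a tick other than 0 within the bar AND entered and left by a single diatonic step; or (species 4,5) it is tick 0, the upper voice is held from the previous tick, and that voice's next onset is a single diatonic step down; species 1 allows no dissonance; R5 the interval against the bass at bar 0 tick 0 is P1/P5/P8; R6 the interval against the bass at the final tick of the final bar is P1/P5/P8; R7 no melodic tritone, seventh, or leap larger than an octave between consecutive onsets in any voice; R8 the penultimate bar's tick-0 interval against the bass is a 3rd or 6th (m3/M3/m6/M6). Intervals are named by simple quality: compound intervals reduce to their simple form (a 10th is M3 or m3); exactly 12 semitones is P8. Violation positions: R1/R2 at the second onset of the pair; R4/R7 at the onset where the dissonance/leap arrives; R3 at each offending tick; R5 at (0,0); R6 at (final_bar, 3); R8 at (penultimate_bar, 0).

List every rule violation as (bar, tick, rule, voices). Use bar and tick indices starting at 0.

bar 0: v0=A3 v1=A4 downbeat P8
bar 1: v0=B3 v1=B4 downbeat P8
bar 2: v0=A3 v1=F4 downbeat m6
bar 3: v0=C4 v1=A4 downbeat M6
bar 4: v0=A3 v1=F4 downbeat m6
bar 5: v0=G3 v1=B3 downbeat M3
bar 6: v0=A3 v1=E4 downbeat P5
bar 7: v0=G3 v1=E4 downbeat M6
bar 8: v0=B3 v1=G4 downbeat m6
bar 9: v0=B3 v1=F4 downbeat TT
bar 10: v0=A3 v1=A4 downbeat P8
  -> R2 @ bar 1 tick 0 v(0, 1): A3/C4 m3 -> B3/B4 P8 similar
  -> R7 @ bar 1 tick 0 v(1,): C4->B4 leap 11st
  -> R4 @ bar 1 tick 3 v(0, 1): B3/F4 TT untreated
  -> R7 @ bar 5 tick 0 v(1,): A4->B3 leap 10st
  -> R4 @ bar 8 tick 2 v(0, 1): B3/F4 TT untreated
  -> R4 @ bar 9 tick 0 v(0, 1): B3/F4 TT untreated
  -> R8 @ bar 9 tick 0 v(0, 1): penult TT not 3rd/6th

(1, 0, R2, (0, 1))
(1, 0, R7, (1,))
(1, 3, R4, (0, 1))
(5, 0, R7, (1,))
(8, 2, R4, (0, 1))
(9, 0, R4, (0, 1))
(9, 0, R8, (0, 1))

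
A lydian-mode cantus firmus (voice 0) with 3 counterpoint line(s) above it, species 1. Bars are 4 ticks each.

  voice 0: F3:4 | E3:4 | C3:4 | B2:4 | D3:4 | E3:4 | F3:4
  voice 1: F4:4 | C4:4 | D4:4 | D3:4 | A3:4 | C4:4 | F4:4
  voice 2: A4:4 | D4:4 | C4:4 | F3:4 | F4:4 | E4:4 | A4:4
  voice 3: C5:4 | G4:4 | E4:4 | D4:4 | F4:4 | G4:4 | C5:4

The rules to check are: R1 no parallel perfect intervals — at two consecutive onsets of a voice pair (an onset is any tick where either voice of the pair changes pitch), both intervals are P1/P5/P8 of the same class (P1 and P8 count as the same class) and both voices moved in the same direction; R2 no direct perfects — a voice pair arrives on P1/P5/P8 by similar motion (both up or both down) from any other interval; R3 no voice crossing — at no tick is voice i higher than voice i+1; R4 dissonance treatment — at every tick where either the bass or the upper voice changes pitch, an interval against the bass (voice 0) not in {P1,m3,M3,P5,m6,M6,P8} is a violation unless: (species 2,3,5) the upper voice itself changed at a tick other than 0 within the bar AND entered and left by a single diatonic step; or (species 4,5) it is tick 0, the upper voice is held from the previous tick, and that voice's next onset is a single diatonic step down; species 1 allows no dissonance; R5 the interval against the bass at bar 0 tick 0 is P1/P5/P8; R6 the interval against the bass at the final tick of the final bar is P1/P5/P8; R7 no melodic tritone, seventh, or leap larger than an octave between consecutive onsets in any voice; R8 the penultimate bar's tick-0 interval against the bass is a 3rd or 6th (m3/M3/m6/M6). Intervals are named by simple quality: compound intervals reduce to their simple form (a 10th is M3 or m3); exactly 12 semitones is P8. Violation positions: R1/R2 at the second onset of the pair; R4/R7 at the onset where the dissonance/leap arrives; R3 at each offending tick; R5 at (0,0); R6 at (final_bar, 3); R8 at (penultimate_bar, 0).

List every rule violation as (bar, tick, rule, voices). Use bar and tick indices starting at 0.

(0, 0, R5, (0, 2))
(1, 0, R1, (1, 3))
(1, 0, R4, (0, 2))
(2, 0, R2, (0, 2))
(2, 0, R3, (1, 2))
(2, 0, R4, (0, 1))
(2, 1, R3, (1, 2))
(2, 2, R3, (1, 2))
(2, 3, R3, (1, 2))
(3, 0, R2, (1, 3))
(3, 0, R4, (0, 2))
(4, 0, R2, (0, 1))
(4, 0, R2, (2, 3))
(5, 0, R2, (1, 3))
(5, 0, R8, (0, 2))
(6, 0, R1, (1, 3))
(6, 0, R2, (0, 1))
(6, 0, R2, (0, 3))
(6, 3, R6, (0, 2))

bar 0: v0=F3 v1=F4 v2=A4 v3=C5 downbeat P5
bar 1: v0=E3 v1=C4 v2=D4 v3=G4 downbeat m3
bar 2: v0=C3 v1=D4 v2=C4 v3=E4 downbeat M3
bar 3: v0=B2 v1=D3 v2=F3 v3=D4 downbeat m3
bar 4: v0=D3 v1=A3 v2=F4 v3=F4 downbeat m3
bar 5: v0=E3 v1=C4 v2=E4 v3=G4 downbeat m3
bar 6: v0=F3 v1=F4 v2=A4 v3=C5 downbeat P5
  -> R5 @ bar 0 tick 0 v(0, 2): opens on M3
  -> R1 @ bar 1 tick 0 v(1, 3): F4/C5 P5 -> C4/G4 P5 similar
  -> R4 @ bar 1 tick 0 v(0, 2): E3/D4 m7 untreated
  -> R2 @ bar 2 tick 0 v(0, 2): E3/D4 m7 -> C3/C4 P8 similar
  -> R3 @ bar 2 tick 0 v(1, 2): D4 above C4
  -> R4 @ bar 2 tick 0 v(0, 1): C3/D4 M2 untreated
  -> R3 @ bar 2 tick 1 v(1, 2): D4 above C4
  -> R3 @ bar 2 tick 2 v(1, 2): D4 above C4
  -> R3 @ bar 2 tick 3 v(1, 2): D4 above C4
  -> R2 @ bar 3 tick 0 v(1, 3): D4/E4 M2 -> D3/D4 P8 similar
  -> R4 @ bar 3 tick 0 v(0, 2): B2/F3 TT untreated
  -> R2 @ bar 4 tick 0 v(0, 1): B2/D3 m3 -> D3/A3 P5 similar
  -> R2 @ bar 4 tick 0 v(2, 3): F3/D4 M6 -> F4/F4 P1 similar
  -> R2 @ bar 5 tick 0 v(1, 3): A3/F4 m6 -> C4/G4 P5 similar
  -> R8 @ bar 5 tick 0 v(0, 2): penult P8 not 3rd/6th
  -> R1 @ bar 6 tick 0 v(1, 3): C4/G4 P5 -> F4/C5 P5 similar
  -> R2 @ bar 6 tick 0 v(0, 1): E3/C4 m6 -> F3/F4 P8 similar
  -> R2 @ bar 6 tick 0 v(0, 3): E3/G4 m3 -> F3/C5 P5 similar
  -> R6 @ bar 6 tick 3 v(0, 2): closes on M3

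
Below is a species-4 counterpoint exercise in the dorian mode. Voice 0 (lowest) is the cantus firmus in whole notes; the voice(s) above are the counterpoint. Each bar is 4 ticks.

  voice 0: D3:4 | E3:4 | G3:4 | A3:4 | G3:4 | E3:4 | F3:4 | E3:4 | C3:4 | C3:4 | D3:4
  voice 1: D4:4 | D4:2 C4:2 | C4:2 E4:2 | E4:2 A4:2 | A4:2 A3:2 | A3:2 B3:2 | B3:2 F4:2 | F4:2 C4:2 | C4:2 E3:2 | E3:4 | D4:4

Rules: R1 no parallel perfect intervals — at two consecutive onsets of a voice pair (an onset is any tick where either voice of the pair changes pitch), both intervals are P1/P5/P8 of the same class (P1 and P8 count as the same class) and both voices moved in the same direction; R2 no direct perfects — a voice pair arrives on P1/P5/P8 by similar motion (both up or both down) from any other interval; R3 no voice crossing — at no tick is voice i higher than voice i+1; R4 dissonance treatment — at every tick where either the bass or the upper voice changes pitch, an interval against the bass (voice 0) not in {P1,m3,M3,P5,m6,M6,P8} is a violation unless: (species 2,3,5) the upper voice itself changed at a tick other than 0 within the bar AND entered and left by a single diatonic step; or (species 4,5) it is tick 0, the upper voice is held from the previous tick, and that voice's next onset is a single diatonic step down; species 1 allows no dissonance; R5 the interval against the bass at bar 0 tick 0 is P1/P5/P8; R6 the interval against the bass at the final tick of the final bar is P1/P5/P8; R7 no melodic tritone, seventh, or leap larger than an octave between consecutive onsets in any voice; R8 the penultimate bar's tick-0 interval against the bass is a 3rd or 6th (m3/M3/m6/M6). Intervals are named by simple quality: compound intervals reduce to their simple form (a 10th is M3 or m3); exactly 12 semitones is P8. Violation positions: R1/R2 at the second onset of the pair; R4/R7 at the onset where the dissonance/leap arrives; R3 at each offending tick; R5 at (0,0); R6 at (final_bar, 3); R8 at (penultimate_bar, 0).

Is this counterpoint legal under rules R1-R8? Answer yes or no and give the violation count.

No (9 violations)

bar 0: v0=D3 v1=D4 (P8)
bar 1: v0=E3 v1=D4 (m7)
bar 2: v0=G3 v1=C4 (P4)
bar 3: v0=A3 v1=E4 (P5)
bar 4: v0=G3 v1=A4 (M2)
bar 5: v0=E3 v1=A3 (P4)
bar 6: v0=F3 v1=B3 (TT)
bar 7: v0=E3 v1=F4 (m2)
bar 8: v0=C3 v1=C4 (P8)
bar 9: v0=C3 v1=E3 (M3)
bar 10: v0=D3 v1=D4 (P8)
  R4 @ bar2.0: G3/C4 P4 untreated
  R4 @ bar4.0: G3/A4 M2 untreated
  R4 @ bar4.2: G3/A3 M2 untreated
  R4 @ bar5.0: E3/A3 P4 untreated
  R4 @ bar6.0: F3/B3 TT untreated
  R7 @ bar6.2: B3->F4 leap 6st
  R4 @ bar7.0: E3/F4 m2 untreated
  R2 @ bar10.0: C3/E3 M3 -> D3/D4 P8 similar
  R7 @ bar10.0: E3->D4 leap 10st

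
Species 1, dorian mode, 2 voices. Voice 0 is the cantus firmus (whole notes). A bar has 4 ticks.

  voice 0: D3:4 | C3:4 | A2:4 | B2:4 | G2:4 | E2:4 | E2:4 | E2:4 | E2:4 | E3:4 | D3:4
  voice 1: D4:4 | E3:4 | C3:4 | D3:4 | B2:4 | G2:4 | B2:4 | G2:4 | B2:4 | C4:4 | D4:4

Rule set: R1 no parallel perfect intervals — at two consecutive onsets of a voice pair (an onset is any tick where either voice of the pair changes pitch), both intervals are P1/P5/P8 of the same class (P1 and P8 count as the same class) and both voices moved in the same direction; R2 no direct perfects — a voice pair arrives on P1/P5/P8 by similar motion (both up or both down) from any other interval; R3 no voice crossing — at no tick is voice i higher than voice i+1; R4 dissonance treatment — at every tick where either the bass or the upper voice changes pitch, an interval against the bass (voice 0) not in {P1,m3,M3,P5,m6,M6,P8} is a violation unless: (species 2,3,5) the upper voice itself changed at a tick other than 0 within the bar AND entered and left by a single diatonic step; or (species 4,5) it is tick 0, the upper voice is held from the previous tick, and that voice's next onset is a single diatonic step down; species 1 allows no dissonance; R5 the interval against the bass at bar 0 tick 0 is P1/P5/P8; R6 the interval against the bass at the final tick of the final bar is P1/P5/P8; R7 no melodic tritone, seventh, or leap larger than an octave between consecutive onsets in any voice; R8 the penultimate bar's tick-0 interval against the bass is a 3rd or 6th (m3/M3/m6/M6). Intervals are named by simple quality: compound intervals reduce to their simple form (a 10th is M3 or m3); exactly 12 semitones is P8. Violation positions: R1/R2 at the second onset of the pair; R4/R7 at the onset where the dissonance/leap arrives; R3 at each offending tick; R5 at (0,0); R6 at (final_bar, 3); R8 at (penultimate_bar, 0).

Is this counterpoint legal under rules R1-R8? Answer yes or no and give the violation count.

No (2 violations)

bar 0: v0=D3 v1=D4 (P8)
bar 1: v0=C3 v1=E3 (M3)
bar 2: v0=A2 v1=C3 (m3)
bar 3: v0=B2 v1=D3 (m3)
bar 4: v0=G2 v1=B2 (M3)
bar 5: v0=E2 v1=G2 (m3)
bar 6: v0=E2 v1=B2 (P5)
bar 7: v0=E2 v1=G2 (m3)
bar 8: v0=E2 v1=B2 (P5)
bar 9: v0=E3 v1=C4 (m6)
bar 10: v0=D3 v1=D4 (P8)
  R7 @ bar1.0: D4->E3 leap 10st
  R7 @ bar9.0: B2->C4 leap 13st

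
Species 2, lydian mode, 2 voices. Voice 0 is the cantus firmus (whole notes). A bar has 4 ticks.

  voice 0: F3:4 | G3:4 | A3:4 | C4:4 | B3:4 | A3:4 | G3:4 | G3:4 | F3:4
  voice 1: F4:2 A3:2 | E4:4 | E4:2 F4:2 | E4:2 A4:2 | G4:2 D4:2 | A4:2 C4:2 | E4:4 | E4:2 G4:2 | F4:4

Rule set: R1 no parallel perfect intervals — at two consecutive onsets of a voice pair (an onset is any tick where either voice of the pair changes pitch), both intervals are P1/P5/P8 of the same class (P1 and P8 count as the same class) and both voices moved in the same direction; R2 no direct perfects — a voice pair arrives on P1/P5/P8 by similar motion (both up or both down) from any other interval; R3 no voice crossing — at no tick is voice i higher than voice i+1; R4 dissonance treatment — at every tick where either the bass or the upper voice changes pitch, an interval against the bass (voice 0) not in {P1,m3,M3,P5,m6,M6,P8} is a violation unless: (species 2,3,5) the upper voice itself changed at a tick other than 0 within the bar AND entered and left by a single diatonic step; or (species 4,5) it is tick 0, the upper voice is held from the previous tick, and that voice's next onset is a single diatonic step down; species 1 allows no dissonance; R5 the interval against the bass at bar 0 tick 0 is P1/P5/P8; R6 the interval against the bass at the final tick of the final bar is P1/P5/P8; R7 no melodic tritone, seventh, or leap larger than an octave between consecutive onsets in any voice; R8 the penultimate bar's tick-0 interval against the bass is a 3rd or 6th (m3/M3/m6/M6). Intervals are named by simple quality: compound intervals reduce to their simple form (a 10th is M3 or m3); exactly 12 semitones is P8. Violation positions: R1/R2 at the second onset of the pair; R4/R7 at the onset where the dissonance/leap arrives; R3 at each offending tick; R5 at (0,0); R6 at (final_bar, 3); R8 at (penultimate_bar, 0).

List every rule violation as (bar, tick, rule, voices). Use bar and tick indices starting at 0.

bar 0: v0=F3 v1=F4 downbeat P8
bar 1: v0=G3 v1=E4 downbeat M6
bar 2: v0=A3 v1=E4 downbeat P5
bar 3: v0=C4 v1=E4 downbeat M3
bar 4: v0=B3 v1=G4 downbeat m6
bar 5: v0=A3 v1=A4 downbeat P8
bar 6: v0=G3 v1=E4 downbeat M6
bar 7: v0=G3 v1=E4 downbeat M6
bar 8: v0=F3 v1=F4 downbeat P8
  -> R1 @ bar 8 tick 0 v(0, 1): G3/G4 P8 -> F3/F4 P8 similar

(8, 0, R1, (0, 1))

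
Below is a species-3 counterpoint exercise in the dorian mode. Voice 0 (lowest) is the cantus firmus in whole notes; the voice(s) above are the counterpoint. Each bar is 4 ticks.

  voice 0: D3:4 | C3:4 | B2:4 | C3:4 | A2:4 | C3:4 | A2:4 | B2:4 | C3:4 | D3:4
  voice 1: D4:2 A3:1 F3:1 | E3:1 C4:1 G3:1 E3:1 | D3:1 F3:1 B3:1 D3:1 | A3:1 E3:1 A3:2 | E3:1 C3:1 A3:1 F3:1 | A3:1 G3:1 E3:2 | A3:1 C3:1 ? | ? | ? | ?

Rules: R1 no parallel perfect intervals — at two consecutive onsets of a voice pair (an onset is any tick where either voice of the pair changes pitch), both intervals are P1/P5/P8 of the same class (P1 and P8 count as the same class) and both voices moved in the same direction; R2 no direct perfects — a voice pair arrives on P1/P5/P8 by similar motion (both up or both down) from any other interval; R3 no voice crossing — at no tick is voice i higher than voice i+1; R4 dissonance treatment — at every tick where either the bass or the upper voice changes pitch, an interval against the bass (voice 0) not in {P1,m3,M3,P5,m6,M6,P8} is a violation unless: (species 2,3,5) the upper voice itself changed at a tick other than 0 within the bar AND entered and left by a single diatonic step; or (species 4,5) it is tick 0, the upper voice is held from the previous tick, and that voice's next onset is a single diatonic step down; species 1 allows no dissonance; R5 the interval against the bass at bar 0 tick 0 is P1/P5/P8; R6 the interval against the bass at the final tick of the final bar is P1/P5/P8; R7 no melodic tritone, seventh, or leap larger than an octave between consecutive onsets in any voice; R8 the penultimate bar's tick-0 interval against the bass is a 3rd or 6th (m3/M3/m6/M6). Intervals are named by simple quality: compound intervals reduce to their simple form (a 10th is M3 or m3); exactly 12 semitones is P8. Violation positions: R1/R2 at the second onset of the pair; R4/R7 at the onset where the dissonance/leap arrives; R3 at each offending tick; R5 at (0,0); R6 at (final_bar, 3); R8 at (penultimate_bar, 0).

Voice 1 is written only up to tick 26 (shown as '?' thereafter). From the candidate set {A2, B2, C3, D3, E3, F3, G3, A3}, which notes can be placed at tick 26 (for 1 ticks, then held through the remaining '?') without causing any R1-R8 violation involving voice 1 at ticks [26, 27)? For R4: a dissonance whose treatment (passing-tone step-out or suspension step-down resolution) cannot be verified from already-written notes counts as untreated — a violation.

{A2, A3, C3, E3, F3}

A2: legal
B2: violates R4
C3: legal
D3: violates R4
E3: legal
F3: legal
G3: violates R4
A3: legal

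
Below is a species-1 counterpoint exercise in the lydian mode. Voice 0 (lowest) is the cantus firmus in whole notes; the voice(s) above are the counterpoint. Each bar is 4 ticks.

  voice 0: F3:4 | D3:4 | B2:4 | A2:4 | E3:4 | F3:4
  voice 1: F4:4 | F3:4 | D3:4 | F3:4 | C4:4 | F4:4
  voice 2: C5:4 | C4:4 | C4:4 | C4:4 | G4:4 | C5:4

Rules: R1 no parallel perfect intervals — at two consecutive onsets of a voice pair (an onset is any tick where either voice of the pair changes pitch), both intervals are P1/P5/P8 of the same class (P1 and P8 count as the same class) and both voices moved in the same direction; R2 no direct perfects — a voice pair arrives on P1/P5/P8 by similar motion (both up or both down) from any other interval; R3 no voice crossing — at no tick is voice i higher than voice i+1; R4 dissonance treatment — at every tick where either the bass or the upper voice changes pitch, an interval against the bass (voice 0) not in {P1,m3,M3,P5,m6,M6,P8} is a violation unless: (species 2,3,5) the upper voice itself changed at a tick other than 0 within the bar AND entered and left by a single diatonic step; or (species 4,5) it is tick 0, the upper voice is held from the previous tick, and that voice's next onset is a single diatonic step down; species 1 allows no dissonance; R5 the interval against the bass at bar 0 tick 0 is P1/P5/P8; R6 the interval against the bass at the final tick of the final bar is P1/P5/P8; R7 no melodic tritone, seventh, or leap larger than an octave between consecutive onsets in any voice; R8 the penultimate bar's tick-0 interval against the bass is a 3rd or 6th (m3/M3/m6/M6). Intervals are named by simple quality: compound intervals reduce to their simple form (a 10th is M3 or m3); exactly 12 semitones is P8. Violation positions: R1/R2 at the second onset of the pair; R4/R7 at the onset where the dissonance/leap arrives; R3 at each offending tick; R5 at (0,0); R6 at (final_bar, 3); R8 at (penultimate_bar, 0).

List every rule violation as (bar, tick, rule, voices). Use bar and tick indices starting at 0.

bar 0: v0=F3 v1=F4 v2=C5 downbeat P5
bar 1: v0=D3 v1=F3 v2=C4 downbeat m7
bar 2: v0=B2 v1=D3 v2=C4 downbeat m2
bar 3: v0=A2 v1=F3 v2=C4 downbeat m3
bar 4: v0=E3 v1=C4 v2=G4 downbeat m3
bar 5: v0=F3 v1=F4 v2=C5 downbeat P5
  -> R1 @ bar 1 tick 0 v(1, 2): F4/C5 P5 -> F3/C4 P5 similar
  -> R4 @ bar 1 tick 0 v(0, 2): D3/C4 m7 untreated
  -> R4 @ bar 2 tick 0 v(0, 2): B2/C4 m2 untreated
  -> R1 @ bar 4 tick 0 v(1, 2): F3/C4 P5 -> C4/G4 P5 similar
  -> R1 @ bar 5 tick 0 v(1, 2): C4/G4 P5 -> F4/C5 P5 similar
  -> R2 @ bar 5 tick 0 v(0, 1): E3/C4 m6 -> F3/F4 P8 similar
  -> R2 @ bar 5 tick 0 v(0, 2): E3/G4 m3 -> F3/C5 P5 similar

(1, 0, R1, (1, 2))
(1, 0, R4, (0, 2))
(2, 0, R4, (0, 2))
(4, 0, R1, (1, 2))
(5, 0, R1, (1, 2))
(5, 0, R2, (0, 1))
(5, 0, R2, (0, 2))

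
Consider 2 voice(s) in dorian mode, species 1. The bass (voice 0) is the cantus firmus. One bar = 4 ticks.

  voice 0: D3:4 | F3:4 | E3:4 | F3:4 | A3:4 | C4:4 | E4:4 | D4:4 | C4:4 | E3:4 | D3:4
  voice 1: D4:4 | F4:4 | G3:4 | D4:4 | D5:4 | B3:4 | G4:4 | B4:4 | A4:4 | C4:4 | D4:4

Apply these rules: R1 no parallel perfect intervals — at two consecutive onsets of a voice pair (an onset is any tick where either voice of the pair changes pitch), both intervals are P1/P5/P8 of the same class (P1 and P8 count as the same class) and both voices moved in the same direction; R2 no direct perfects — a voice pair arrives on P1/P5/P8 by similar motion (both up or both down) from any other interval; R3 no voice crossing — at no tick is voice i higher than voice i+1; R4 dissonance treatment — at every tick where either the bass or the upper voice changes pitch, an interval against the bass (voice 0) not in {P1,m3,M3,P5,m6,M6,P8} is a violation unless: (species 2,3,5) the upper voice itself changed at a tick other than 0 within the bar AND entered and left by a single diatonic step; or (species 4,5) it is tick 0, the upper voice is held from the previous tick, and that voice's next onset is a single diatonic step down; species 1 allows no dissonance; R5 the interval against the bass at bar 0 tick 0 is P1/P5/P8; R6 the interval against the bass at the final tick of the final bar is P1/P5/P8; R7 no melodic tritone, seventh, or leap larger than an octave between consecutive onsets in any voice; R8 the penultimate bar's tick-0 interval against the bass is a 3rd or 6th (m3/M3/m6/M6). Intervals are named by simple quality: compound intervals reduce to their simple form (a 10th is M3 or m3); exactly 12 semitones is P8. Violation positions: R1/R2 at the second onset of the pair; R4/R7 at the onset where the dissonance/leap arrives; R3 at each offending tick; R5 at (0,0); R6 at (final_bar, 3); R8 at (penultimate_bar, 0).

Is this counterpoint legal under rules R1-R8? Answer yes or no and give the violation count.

No (9 violations)

bar 0: v0=D3 v1=D4 (P8)
bar 1: v0=F3 v1=F4 (P8)
bar 2: v0=E3 v1=G3 (m3)
bar 3: v0=F3 v1=D4 (M6)
bar 4: v0=A3 v1=D5 (P4)
bar 5: v0=C4 v1=B3 (m2)
bar 6: v0=E4 v1=G4 (m3)
bar 7: v0=D4 v1=B4 (M6)
bar 8: v0=C4 v1=A4 (M6)
bar 9: v0=E3 v1=C4 (m6)
bar 10: v0=D3 v1=D4 (P8)
  R1 @ bar1.0: D3/D4 P8 -> F3/F4 P8 similar
  R7 @ bar2.0: F4->G3 leap 10st
  R4 @ bar4.0: A3/D5 P4 untreated
  R3 @ bar5.0: C4 above B3
  R4 @ bar5.0: C4/B3 m2 untreated
  R7 @ bar5.0: D5->B3 leap 15st
  R3 @ bar5.1: C4 above B3
  R3 @ bar5.2: C4 above B3
  R3 @ bar5.3: C4 above B3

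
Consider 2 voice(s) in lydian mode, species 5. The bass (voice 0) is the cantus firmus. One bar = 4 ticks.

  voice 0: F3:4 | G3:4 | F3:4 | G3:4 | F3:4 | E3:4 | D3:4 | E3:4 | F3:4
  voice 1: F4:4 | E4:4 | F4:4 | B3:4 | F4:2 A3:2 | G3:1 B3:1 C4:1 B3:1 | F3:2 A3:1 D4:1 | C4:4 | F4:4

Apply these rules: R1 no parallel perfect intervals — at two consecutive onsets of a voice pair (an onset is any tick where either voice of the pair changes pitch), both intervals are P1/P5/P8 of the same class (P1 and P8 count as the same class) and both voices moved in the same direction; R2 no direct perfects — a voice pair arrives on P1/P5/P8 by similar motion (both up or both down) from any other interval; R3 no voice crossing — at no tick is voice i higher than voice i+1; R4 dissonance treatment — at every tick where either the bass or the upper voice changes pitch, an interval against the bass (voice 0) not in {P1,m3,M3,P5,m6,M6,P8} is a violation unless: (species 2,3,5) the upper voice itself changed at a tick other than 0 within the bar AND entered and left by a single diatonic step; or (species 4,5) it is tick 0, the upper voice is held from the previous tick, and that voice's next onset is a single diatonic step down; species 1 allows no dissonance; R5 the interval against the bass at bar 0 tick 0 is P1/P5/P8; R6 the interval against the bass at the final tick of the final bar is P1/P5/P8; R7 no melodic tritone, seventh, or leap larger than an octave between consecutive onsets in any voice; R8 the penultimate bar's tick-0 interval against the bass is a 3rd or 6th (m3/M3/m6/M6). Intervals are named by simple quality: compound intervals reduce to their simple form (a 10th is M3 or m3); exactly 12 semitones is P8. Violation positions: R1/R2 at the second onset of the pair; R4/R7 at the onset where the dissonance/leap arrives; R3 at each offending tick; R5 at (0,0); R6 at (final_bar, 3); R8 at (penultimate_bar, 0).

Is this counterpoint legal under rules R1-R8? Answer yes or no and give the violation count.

No (4 violations)

bar 0: v0=F3 v1=F4 (P8)
bar 1: v0=G3 v1=E4 (M6)
bar 2: v0=F3 v1=F4 (P8)
bar 3: v0=G3 v1=B3 (M3)
bar 4: v0=F3 v1=F4 (P8)
bar 5: v0=E3 v1=G3 (m3)
bar 6: v0=D3 v1=F3 (m3)
bar 7: v0=E3 v1=C4 (m6)
bar 8: v0=F3 v1=F4 (P8)
  R7 @ bar3.0: F4->B3 leap 6st
  R7 @ bar4.0: B3->F4 leap 6st
  R7 @ bar6.0: B3->F3 leap 6st
  R2 @ bar8.0: E3/C4 m6 -> F3/F4 P8 similar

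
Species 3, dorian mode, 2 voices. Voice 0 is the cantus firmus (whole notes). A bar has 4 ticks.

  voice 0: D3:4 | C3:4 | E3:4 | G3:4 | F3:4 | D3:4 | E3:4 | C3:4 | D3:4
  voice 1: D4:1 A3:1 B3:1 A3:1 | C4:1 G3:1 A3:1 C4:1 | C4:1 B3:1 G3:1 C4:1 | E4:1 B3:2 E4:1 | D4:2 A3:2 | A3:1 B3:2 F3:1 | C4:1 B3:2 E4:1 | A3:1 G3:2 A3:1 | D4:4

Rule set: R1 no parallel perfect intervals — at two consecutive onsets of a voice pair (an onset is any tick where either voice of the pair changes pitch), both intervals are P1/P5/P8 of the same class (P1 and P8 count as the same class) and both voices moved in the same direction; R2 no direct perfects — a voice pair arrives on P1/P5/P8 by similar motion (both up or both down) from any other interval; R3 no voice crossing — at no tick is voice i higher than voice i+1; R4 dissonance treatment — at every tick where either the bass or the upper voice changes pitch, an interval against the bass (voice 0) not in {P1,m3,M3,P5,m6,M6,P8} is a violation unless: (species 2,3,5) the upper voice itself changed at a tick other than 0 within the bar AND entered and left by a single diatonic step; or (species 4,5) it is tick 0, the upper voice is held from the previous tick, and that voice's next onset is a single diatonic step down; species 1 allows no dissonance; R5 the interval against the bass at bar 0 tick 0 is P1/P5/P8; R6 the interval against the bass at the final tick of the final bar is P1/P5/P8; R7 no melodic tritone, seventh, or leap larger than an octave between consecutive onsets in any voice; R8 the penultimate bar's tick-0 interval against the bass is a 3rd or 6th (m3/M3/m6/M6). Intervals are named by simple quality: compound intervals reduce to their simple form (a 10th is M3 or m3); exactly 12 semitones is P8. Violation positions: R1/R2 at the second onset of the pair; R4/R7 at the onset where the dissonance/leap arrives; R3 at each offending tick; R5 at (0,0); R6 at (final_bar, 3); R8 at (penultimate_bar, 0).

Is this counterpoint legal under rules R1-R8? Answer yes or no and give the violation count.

bar 0: v0=D3 v1=D4 (P8)
bar 1: v0=C3 v1=C4 (P8)
bar 2: v0=E3 v1=C4 (m6)
bar 3: v0=G3 v1=E4 (M6)
bar 4: v0=F3 v1=D4 (M6)
bar 5: v0=D3 v1=A3 (P5)
bar 6: v0=E3 v1=C4 (m6)
bar 7: v0=C3 v1=A3 (M6)
bar 8: v0=D3 v1=D4 (P8)
  R7 @ bar5.3: B3->F3 leap 6st
  R2 @ bar8.0: C3/A3 M6 -> D3/D4 P8 similar

No (2 violations)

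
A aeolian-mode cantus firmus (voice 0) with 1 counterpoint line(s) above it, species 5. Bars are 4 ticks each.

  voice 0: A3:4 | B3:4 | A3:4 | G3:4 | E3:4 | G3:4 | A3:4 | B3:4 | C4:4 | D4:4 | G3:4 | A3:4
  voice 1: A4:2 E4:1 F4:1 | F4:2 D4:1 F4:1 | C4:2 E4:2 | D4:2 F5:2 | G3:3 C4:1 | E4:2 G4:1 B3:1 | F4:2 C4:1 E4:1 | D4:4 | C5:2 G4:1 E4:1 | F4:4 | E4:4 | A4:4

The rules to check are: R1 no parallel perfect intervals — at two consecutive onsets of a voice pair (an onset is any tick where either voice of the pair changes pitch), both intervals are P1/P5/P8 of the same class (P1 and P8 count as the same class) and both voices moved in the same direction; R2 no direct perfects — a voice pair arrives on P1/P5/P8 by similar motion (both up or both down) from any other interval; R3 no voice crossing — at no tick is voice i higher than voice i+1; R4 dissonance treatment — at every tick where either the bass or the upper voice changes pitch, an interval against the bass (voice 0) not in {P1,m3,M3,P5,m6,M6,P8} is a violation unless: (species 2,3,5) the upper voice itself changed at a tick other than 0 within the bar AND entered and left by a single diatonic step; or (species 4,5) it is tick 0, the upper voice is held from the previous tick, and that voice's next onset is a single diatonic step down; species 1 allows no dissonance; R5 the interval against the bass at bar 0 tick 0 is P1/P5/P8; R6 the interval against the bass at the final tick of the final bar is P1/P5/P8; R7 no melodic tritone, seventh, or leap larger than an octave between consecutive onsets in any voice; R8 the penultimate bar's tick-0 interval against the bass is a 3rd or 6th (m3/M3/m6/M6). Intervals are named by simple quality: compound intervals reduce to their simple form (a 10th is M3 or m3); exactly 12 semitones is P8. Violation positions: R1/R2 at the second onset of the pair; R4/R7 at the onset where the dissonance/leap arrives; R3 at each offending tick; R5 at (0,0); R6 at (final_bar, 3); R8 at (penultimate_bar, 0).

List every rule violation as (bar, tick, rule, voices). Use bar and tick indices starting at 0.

(1, 0, R4, (0, 1))
(1, 3, R4, (0, 1))
(3, 0, R1, (0, 1))
(3, 2, R4, (0, 1))
(3, 2, R7, (1,))
(4, 0, R7, (1,))
(6, 0, R7, (1,))
(8, 0, R2, (0, 1))
(8, 0, R7, (1,))
(11, 0, R2, (0, 1))

bar 0: v0=A3 v1=A4 downbeat P8
bar 1: v0=B3 v1=F4 downbeat TT
bar 2: v0=A3 v1=C4 downbeat m3
bar 3: v0=G3 v1=D4 downbeat P5
bar 4: v0=E3 v1=G3 downbeat m3
bar 5: v0=G3 v1=E4 downbeat M6
bar 6: v0=A3 v1=F4 downbeat m6
bar 7: v0=B3 v1=D4 downbeat m3
bar 8: v0=C4 v1=C5 downbeat P8
bar 9: v0=D4 v1=F4 downbeat m3
bar 10: v0=G3 v1=E4 downbeat M6
bar 11: v0=A3 v1=A4 downbeat P8
  -> R4 @ bar 1 tick 0 v(0, 1): B3/F4 TT untreated
  -> R4 @ bar 1 tick 3 v(0, 1): B3/F4 TT untreated
  -> R1 @ bar 3 tick 0 v(0, 1): A3/E4 P5 -> G3/D4 P5 similar
  -> R4 @ bar 3 tick 2 v(0, 1): G3/F5 m7 untreated
  -> R7 @ bar 3 tick 2 v(1,): D4->F5 leap 15st
  -> R7 @ bar 4 tick 0 v(1,): F5->G3 leap 22st
  -> R7 @ bar 6 tick 0 v(1,): B3->F4 leap 6st
  -> R2 @ bar 8 tick 0 v(0, 1): B3/D4 m3 -> C4/C5 P8 similar
  -> R7 @ bar 8 tick 0 v(1,): D4->C5 leap 10st
  -> R2 @ bar 11 tick 0 v(0, 1): G3/E4 M6 -> A3/A4 P8 similar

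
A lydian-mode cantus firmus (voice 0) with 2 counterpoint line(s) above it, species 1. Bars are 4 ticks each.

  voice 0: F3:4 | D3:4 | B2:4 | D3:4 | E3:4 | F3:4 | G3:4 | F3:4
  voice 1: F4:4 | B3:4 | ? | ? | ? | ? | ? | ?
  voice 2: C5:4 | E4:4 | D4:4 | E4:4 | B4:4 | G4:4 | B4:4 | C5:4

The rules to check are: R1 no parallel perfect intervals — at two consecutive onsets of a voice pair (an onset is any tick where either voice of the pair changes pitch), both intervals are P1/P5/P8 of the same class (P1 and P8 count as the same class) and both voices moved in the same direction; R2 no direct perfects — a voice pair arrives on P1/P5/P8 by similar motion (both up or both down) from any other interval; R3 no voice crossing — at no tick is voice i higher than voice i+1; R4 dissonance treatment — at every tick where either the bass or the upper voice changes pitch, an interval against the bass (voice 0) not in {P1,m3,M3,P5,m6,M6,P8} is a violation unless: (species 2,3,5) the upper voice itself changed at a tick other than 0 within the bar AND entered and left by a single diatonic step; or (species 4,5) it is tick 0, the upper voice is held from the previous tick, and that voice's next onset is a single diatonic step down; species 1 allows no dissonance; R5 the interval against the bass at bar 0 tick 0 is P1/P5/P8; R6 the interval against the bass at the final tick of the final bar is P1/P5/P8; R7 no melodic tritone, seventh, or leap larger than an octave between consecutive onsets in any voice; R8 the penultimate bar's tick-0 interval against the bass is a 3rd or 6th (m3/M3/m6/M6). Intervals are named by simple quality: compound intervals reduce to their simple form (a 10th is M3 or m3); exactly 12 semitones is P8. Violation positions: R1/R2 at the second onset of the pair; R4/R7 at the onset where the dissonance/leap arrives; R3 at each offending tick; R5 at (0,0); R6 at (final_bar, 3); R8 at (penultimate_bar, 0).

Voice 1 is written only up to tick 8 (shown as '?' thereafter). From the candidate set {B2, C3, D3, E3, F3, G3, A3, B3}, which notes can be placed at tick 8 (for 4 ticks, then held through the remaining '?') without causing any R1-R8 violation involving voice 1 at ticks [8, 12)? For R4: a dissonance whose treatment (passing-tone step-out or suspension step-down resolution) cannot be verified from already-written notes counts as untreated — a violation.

B2: violates R2
C3: violates R4,R7
D3: violates R2
E3: violates R4
F3: violates R4,R7
G3: violates R2
A3: violates R4
B3: legal

{B3}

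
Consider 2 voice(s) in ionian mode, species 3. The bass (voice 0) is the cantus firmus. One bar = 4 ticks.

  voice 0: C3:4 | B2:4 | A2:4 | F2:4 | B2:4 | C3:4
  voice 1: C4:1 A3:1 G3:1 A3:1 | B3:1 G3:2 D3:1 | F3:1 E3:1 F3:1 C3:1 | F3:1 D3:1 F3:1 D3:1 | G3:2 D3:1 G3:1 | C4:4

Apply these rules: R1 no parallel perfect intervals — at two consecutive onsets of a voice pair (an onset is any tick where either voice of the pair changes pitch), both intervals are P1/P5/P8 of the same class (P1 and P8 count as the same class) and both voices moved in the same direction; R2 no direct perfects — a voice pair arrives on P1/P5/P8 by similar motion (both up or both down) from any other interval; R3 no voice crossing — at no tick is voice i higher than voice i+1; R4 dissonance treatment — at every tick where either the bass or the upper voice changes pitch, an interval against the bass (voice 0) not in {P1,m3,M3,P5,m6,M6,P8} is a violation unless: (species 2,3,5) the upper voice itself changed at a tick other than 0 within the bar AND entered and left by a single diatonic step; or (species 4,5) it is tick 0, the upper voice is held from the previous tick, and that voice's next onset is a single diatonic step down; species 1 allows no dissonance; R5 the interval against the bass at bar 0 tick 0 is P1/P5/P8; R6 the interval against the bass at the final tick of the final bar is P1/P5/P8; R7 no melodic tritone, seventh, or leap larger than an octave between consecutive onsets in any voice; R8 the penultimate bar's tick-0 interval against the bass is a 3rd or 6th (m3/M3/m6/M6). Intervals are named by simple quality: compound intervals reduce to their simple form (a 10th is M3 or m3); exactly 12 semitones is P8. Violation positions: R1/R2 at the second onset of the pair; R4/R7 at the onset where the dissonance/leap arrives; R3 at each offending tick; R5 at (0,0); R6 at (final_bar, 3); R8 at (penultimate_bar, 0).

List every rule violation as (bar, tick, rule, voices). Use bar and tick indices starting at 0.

bar 0: v0=C3 v1=C4 downbeat P8
bar 1: v0=B2 v1=B3 downbeat P8
bar 2: v0=A2 v1=F3 downbeat m6
bar 3: v0=F2 v1=F3 downbeat P8
bar 4: v0=B2 v1=G3 downbeat m6
bar 5: v0=C3 v1=C4 downbeat P8
  -> R7 @ bar 4 tick 0 v(0,): F2->B2 leap 6st
  -> R2 @ bar 5 tick 0 v(0, 1): B2/G3 m6 -> C3/C4 P8 similar

(4, 0, R7, (0,))
(5, 0, R2, (0, 1))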